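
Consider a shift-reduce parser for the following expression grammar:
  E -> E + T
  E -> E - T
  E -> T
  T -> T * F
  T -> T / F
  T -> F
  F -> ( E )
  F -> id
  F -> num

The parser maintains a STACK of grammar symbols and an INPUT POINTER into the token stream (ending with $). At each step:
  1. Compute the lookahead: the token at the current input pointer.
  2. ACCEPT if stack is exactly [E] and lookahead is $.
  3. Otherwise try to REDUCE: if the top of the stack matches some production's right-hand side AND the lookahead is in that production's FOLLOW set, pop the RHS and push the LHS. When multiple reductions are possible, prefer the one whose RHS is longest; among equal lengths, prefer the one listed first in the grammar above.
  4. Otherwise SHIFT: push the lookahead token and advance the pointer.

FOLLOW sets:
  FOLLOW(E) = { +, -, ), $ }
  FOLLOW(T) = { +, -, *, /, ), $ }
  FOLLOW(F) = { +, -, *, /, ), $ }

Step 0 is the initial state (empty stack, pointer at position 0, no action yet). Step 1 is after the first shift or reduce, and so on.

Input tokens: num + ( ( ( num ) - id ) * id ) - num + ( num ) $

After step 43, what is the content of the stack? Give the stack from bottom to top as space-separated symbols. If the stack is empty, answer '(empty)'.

Step 1: shift num. Stack=[num] ptr=1 lookahead=+ remaining=[+ ( ( ( num ) - id ) * id ) - num + ( num ) $]
Step 2: reduce F->num. Stack=[F] ptr=1 lookahead=+ remaining=[+ ( ( ( num ) - id ) * id ) - num + ( num ) $]
Step 3: reduce T->F. Stack=[T] ptr=1 lookahead=+ remaining=[+ ( ( ( num ) - id ) * id ) - num + ( num ) $]
Step 4: reduce E->T. Stack=[E] ptr=1 lookahead=+ remaining=[+ ( ( ( num ) - id ) * id ) - num + ( num ) $]
Step 5: shift +. Stack=[E +] ptr=2 lookahead=( remaining=[( ( ( num ) - id ) * id ) - num + ( num ) $]
Step 6: shift (. Stack=[E + (] ptr=3 lookahead=( remaining=[( ( num ) - id ) * id ) - num + ( num ) $]
Step 7: shift (. Stack=[E + ( (] ptr=4 lookahead=( remaining=[( num ) - id ) * id ) - num + ( num ) $]
Step 8: shift (. Stack=[E + ( ( (] ptr=5 lookahead=num remaining=[num ) - id ) * id ) - num + ( num ) $]
Step 9: shift num. Stack=[E + ( ( ( num] ptr=6 lookahead=) remaining=[) - id ) * id ) - num + ( num ) $]
Step 10: reduce F->num. Stack=[E + ( ( ( F] ptr=6 lookahead=) remaining=[) - id ) * id ) - num + ( num ) $]
Step 11: reduce T->F. Stack=[E + ( ( ( T] ptr=6 lookahead=) remaining=[) - id ) * id ) - num + ( num ) $]
Step 12: reduce E->T. Stack=[E + ( ( ( E] ptr=6 lookahead=) remaining=[) - id ) * id ) - num + ( num ) $]
Step 13: shift ). Stack=[E + ( ( ( E )] ptr=7 lookahead=- remaining=[- id ) * id ) - num + ( num ) $]
Step 14: reduce F->( E ). Stack=[E + ( ( F] ptr=7 lookahead=- remaining=[- id ) * id ) - num + ( num ) $]
Step 15: reduce T->F. Stack=[E + ( ( T] ptr=7 lookahead=- remaining=[- id ) * id ) - num + ( num ) $]
Step 16: reduce E->T. Stack=[E + ( ( E] ptr=7 lookahead=- remaining=[- id ) * id ) - num + ( num ) $]
Step 17: shift -. Stack=[E + ( ( E -] ptr=8 lookahead=id remaining=[id ) * id ) - num + ( num ) $]
Step 18: shift id. Stack=[E + ( ( E - id] ptr=9 lookahead=) remaining=[) * id ) - num + ( num ) $]
Step 19: reduce F->id. Stack=[E + ( ( E - F] ptr=9 lookahead=) remaining=[) * id ) - num + ( num ) $]
Step 20: reduce T->F. Stack=[E + ( ( E - T] ptr=9 lookahead=) remaining=[) * id ) - num + ( num ) $]
Step 21: reduce E->E - T. Stack=[E + ( ( E] ptr=9 lookahead=) remaining=[) * id ) - num + ( num ) $]
Step 22: shift ). Stack=[E + ( ( E )] ptr=10 lookahead=* remaining=[* id ) - num + ( num ) $]
Step 23: reduce F->( E ). Stack=[E + ( F] ptr=10 lookahead=* remaining=[* id ) - num + ( num ) $]
Step 24: reduce T->F. Stack=[E + ( T] ptr=10 lookahead=* remaining=[* id ) - num + ( num ) $]
Step 25: shift *. Stack=[E + ( T *] ptr=11 lookahead=id remaining=[id ) - num + ( num ) $]
Step 26: shift id. Stack=[E + ( T * id] ptr=12 lookahead=) remaining=[) - num + ( num ) $]
Step 27: reduce F->id. Stack=[E + ( T * F] ptr=12 lookahead=) remaining=[) - num + ( num ) $]
Step 28: reduce T->T * F. Stack=[E + ( T] ptr=12 lookahead=) remaining=[) - num + ( num ) $]
Step 29: reduce E->T. Stack=[E + ( E] ptr=12 lookahead=) remaining=[) - num + ( num ) $]
Step 30: shift ). Stack=[E + ( E )] ptr=13 lookahead=- remaining=[- num + ( num ) $]
Step 31: reduce F->( E ). Stack=[E + F] ptr=13 lookahead=- remaining=[- num + ( num ) $]
Step 32: reduce T->F. Stack=[E + T] ptr=13 lookahead=- remaining=[- num + ( num ) $]
Step 33: reduce E->E + T. Stack=[E] ptr=13 lookahead=- remaining=[- num + ( num ) $]
Step 34: shift -. Stack=[E -] ptr=14 lookahead=num remaining=[num + ( num ) $]
Step 35: shift num. Stack=[E - num] ptr=15 lookahead=+ remaining=[+ ( num ) $]
Step 36: reduce F->num. Stack=[E - F] ptr=15 lookahead=+ remaining=[+ ( num ) $]
Step 37: reduce T->F. Stack=[E - T] ptr=15 lookahead=+ remaining=[+ ( num ) $]
Step 38: reduce E->E - T. Stack=[E] ptr=15 lookahead=+ remaining=[+ ( num ) $]
Step 39: shift +. Stack=[E +] ptr=16 lookahead=( remaining=[( num ) $]
Step 40: shift (. Stack=[E + (] ptr=17 lookahead=num remaining=[num ) $]
Step 41: shift num. Stack=[E + ( num] ptr=18 lookahead=) remaining=[) $]
Step 42: reduce F->num. Stack=[E + ( F] ptr=18 lookahead=) remaining=[) $]
Step 43: reduce T->F. Stack=[E + ( T] ptr=18 lookahead=) remaining=[) $]

Answer: E + ( T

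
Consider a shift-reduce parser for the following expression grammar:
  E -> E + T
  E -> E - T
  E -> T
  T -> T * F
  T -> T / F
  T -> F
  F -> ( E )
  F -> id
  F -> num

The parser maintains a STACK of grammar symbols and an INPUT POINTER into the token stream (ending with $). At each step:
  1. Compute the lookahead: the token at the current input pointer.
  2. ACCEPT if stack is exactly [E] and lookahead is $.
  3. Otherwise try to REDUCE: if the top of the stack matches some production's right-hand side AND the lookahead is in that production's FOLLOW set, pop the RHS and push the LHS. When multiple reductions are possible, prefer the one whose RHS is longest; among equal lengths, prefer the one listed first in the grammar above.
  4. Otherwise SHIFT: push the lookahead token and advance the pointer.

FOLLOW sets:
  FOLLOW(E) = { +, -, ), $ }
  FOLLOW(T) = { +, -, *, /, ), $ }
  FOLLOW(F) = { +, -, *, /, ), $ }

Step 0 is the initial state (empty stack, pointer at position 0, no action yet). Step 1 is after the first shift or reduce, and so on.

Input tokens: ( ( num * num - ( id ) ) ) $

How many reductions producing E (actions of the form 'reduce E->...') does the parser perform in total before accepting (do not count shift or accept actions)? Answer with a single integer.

Answer: 5

Derivation:
Step 1: shift (. Stack=[(] ptr=1 lookahead=( remaining=[( num * num - ( id ) ) ) $]
Step 2: shift (. Stack=[( (] ptr=2 lookahead=num remaining=[num * num - ( id ) ) ) $]
Step 3: shift num. Stack=[( ( num] ptr=3 lookahead=* remaining=[* num - ( id ) ) ) $]
Step 4: reduce F->num. Stack=[( ( F] ptr=3 lookahead=* remaining=[* num - ( id ) ) ) $]
Step 5: reduce T->F. Stack=[( ( T] ptr=3 lookahead=* remaining=[* num - ( id ) ) ) $]
Step 6: shift *. Stack=[( ( T *] ptr=4 lookahead=num remaining=[num - ( id ) ) ) $]
Step 7: shift num. Stack=[( ( T * num] ptr=5 lookahead=- remaining=[- ( id ) ) ) $]
Step 8: reduce F->num. Stack=[( ( T * F] ptr=5 lookahead=- remaining=[- ( id ) ) ) $]
Step 9: reduce T->T * F. Stack=[( ( T] ptr=5 lookahead=- remaining=[- ( id ) ) ) $]
Step 10: reduce E->T. Stack=[( ( E] ptr=5 lookahead=- remaining=[- ( id ) ) ) $]
Step 11: shift -. Stack=[( ( E -] ptr=6 lookahead=( remaining=[( id ) ) ) $]
Step 12: shift (. Stack=[( ( E - (] ptr=7 lookahead=id remaining=[id ) ) ) $]
Step 13: shift id. Stack=[( ( E - ( id] ptr=8 lookahead=) remaining=[) ) ) $]
Step 14: reduce F->id. Stack=[( ( E - ( F] ptr=8 lookahead=) remaining=[) ) ) $]
Step 15: reduce T->F. Stack=[( ( E - ( T] ptr=8 lookahead=) remaining=[) ) ) $]
Step 16: reduce E->T. Stack=[( ( E - ( E] ptr=8 lookahead=) remaining=[) ) ) $]
Step 17: shift ). Stack=[( ( E - ( E )] ptr=9 lookahead=) remaining=[) ) $]
Step 18: reduce F->( E ). Stack=[( ( E - F] ptr=9 lookahead=) remaining=[) ) $]
Step 19: reduce T->F. Stack=[( ( E - T] ptr=9 lookahead=) remaining=[) ) $]
Step 20: reduce E->E - T. Stack=[( ( E] ptr=9 lookahead=) remaining=[) ) $]
Step 21: shift ). Stack=[( ( E )] ptr=10 lookahead=) remaining=[) $]
Step 22: reduce F->( E ). Stack=[( F] ptr=10 lookahead=) remaining=[) $]
Step 23: reduce T->F. Stack=[( T] ptr=10 lookahead=) remaining=[) $]
Step 24: reduce E->T. Stack=[( E] ptr=10 lookahead=) remaining=[) $]
Step 25: shift ). Stack=[( E )] ptr=11 lookahead=$ remaining=[$]
Step 26: reduce F->( E ). Stack=[F] ptr=11 lookahead=$ remaining=[$]
Step 27: reduce T->F. Stack=[T] ptr=11 lookahead=$ remaining=[$]
Step 28: reduce E->T. Stack=[E] ptr=11 lookahead=$ remaining=[$]
Step 29: accept. Stack=[E] ptr=11 lookahead=$ remaining=[$]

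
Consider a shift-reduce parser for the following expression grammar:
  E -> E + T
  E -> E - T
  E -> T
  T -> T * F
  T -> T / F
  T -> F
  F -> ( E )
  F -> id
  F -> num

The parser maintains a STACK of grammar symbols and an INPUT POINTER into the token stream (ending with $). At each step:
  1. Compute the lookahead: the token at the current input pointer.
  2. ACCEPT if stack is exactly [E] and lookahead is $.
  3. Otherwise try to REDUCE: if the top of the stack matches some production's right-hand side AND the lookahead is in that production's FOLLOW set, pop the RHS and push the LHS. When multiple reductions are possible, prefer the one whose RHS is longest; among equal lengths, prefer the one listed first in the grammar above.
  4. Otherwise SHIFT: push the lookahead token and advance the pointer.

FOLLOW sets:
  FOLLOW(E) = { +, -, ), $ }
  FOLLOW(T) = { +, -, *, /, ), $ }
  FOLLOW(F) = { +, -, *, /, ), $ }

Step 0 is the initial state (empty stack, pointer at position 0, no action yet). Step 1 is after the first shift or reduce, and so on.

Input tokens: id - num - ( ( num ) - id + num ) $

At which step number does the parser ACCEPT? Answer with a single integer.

Step 1: shift id. Stack=[id] ptr=1 lookahead=- remaining=[- num - ( ( num ) - id + num ) $]
Step 2: reduce F->id. Stack=[F] ptr=1 lookahead=- remaining=[- num - ( ( num ) - id + num ) $]
Step 3: reduce T->F. Stack=[T] ptr=1 lookahead=- remaining=[- num - ( ( num ) - id + num ) $]
Step 4: reduce E->T. Stack=[E] ptr=1 lookahead=- remaining=[- num - ( ( num ) - id + num ) $]
Step 5: shift -. Stack=[E -] ptr=2 lookahead=num remaining=[num - ( ( num ) - id + num ) $]
Step 6: shift num. Stack=[E - num] ptr=3 lookahead=- remaining=[- ( ( num ) - id + num ) $]
Step 7: reduce F->num. Stack=[E - F] ptr=3 lookahead=- remaining=[- ( ( num ) - id + num ) $]
Step 8: reduce T->F. Stack=[E - T] ptr=3 lookahead=- remaining=[- ( ( num ) - id + num ) $]
Step 9: reduce E->E - T. Stack=[E] ptr=3 lookahead=- remaining=[- ( ( num ) - id + num ) $]
Step 10: shift -. Stack=[E -] ptr=4 lookahead=( remaining=[( ( num ) - id + num ) $]
Step 11: shift (. Stack=[E - (] ptr=5 lookahead=( remaining=[( num ) - id + num ) $]
Step 12: shift (. Stack=[E - ( (] ptr=6 lookahead=num remaining=[num ) - id + num ) $]
Step 13: shift num. Stack=[E - ( ( num] ptr=7 lookahead=) remaining=[) - id + num ) $]
Step 14: reduce F->num. Stack=[E - ( ( F] ptr=7 lookahead=) remaining=[) - id + num ) $]
Step 15: reduce T->F. Stack=[E - ( ( T] ptr=7 lookahead=) remaining=[) - id + num ) $]
Step 16: reduce E->T. Stack=[E - ( ( E] ptr=7 lookahead=) remaining=[) - id + num ) $]
Step 17: shift ). Stack=[E - ( ( E )] ptr=8 lookahead=- remaining=[- id + num ) $]
Step 18: reduce F->( E ). Stack=[E - ( F] ptr=8 lookahead=- remaining=[- id + num ) $]
Step 19: reduce T->F. Stack=[E - ( T] ptr=8 lookahead=- remaining=[- id + num ) $]
Step 20: reduce E->T. Stack=[E - ( E] ptr=8 lookahead=- remaining=[- id + num ) $]
Step 21: shift -. Stack=[E - ( E -] ptr=9 lookahead=id remaining=[id + num ) $]
Step 22: shift id. Stack=[E - ( E - id] ptr=10 lookahead=+ remaining=[+ num ) $]
Step 23: reduce F->id. Stack=[E - ( E - F] ptr=10 lookahead=+ remaining=[+ num ) $]
Step 24: reduce T->F. Stack=[E - ( E - T] ptr=10 lookahead=+ remaining=[+ num ) $]
Step 25: reduce E->E - T. Stack=[E - ( E] ptr=10 lookahead=+ remaining=[+ num ) $]
Step 26: shift +. Stack=[E - ( E +] ptr=11 lookahead=num remaining=[num ) $]
Step 27: shift num. Stack=[E - ( E + num] ptr=12 lookahead=) remaining=[) $]
Step 28: reduce F->num. Stack=[E - ( E + F] ptr=12 lookahead=) remaining=[) $]
Step 29: reduce T->F. Stack=[E - ( E + T] ptr=12 lookahead=) remaining=[) $]
Step 30: reduce E->E + T. Stack=[E - ( E] ptr=12 lookahead=) remaining=[) $]
Step 31: shift ). Stack=[E - ( E )] ptr=13 lookahead=$ remaining=[$]
Step 32: reduce F->( E ). Stack=[E - F] ptr=13 lookahead=$ remaining=[$]
Step 33: reduce T->F. Stack=[E - T] ptr=13 lookahead=$ remaining=[$]
Step 34: reduce E->E - T. Stack=[E] ptr=13 lookahead=$ remaining=[$]
Step 35: accept. Stack=[E] ptr=13 lookahead=$ remaining=[$]

Answer: 35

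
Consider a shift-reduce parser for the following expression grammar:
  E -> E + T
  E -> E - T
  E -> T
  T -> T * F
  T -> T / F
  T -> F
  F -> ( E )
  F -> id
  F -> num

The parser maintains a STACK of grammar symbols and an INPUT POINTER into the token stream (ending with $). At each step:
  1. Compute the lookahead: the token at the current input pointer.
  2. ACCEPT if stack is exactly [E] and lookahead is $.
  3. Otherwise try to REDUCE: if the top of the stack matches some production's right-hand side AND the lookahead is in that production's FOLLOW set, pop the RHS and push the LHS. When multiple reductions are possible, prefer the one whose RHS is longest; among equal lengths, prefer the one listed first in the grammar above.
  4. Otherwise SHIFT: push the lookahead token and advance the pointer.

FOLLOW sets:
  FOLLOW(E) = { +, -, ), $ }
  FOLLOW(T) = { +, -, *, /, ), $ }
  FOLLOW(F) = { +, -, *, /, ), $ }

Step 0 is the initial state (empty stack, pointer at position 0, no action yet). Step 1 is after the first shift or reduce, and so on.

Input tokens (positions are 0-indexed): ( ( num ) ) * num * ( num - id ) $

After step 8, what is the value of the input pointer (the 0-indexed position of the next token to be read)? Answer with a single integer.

Answer: 4

Derivation:
Step 1: shift (. Stack=[(] ptr=1 lookahead=( remaining=[( num ) ) * num * ( num - id ) $]
Step 2: shift (. Stack=[( (] ptr=2 lookahead=num remaining=[num ) ) * num * ( num - id ) $]
Step 3: shift num. Stack=[( ( num] ptr=3 lookahead=) remaining=[) ) * num * ( num - id ) $]
Step 4: reduce F->num. Stack=[( ( F] ptr=3 lookahead=) remaining=[) ) * num * ( num - id ) $]
Step 5: reduce T->F. Stack=[( ( T] ptr=3 lookahead=) remaining=[) ) * num * ( num - id ) $]
Step 6: reduce E->T. Stack=[( ( E] ptr=3 lookahead=) remaining=[) ) * num * ( num - id ) $]
Step 7: shift ). Stack=[( ( E )] ptr=4 lookahead=) remaining=[) * num * ( num - id ) $]
Step 8: reduce F->( E ). Stack=[( F] ptr=4 lookahead=) remaining=[) * num * ( num - id ) $]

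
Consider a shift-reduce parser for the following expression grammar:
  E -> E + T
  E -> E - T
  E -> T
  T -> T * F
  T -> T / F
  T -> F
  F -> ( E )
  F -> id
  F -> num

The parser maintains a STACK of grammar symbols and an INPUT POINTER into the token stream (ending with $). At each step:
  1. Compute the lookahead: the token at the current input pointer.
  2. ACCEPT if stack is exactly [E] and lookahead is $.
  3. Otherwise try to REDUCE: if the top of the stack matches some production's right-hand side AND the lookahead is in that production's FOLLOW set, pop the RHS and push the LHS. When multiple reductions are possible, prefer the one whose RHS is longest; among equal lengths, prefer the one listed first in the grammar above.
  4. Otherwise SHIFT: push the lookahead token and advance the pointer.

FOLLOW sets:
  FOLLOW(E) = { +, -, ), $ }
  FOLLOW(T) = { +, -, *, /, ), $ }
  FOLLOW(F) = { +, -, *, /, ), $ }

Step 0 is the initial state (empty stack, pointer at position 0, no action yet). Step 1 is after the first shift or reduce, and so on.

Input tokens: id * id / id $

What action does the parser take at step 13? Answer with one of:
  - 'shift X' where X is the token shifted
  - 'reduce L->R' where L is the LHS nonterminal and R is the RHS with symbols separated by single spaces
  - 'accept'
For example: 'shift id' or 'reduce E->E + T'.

Answer: accept

Derivation:
Step 1: shift id. Stack=[id] ptr=1 lookahead=* remaining=[* id / id $]
Step 2: reduce F->id. Stack=[F] ptr=1 lookahead=* remaining=[* id / id $]
Step 3: reduce T->F. Stack=[T] ptr=1 lookahead=* remaining=[* id / id $]
Step 4: shift *. Stack=[T *] ptr=2 lookahead=id remaining=[id / id $]
Step 5: shift id. Stack=[T * id] ptr=3 lookahead=/ remaining=[/ id $]
Step 6: reduce F->id. Stack=[T * F] ptr=3 lookahead=/ remaining=[/ id $]
Step 7: reduce T->T * F. Stack=[T] ptr=3 lookahead=/ remaining=[/ id $]
Step 8: shift /. Stack=[T /] ptr=4 lookahead=id remaining=[id $]
Step 9: shift id. Stack=[T / id] ptr=5 lookahead=$ remaining=[$]
Step 10: reduce F->id. Stack=[T / F] ptr=5 lookahead=$ remaining=[$]
Step 11: reduce T->T / F. Stack=[T] ptr=5 lookahead=$ remaining=[$]
Step 12: reduce E->T. Stack=[E] ptr=5 lookahead=$ remaining=[$]
Step 13: accept. Stack=[E] ptr=5 lookahead=$ remaining=[$]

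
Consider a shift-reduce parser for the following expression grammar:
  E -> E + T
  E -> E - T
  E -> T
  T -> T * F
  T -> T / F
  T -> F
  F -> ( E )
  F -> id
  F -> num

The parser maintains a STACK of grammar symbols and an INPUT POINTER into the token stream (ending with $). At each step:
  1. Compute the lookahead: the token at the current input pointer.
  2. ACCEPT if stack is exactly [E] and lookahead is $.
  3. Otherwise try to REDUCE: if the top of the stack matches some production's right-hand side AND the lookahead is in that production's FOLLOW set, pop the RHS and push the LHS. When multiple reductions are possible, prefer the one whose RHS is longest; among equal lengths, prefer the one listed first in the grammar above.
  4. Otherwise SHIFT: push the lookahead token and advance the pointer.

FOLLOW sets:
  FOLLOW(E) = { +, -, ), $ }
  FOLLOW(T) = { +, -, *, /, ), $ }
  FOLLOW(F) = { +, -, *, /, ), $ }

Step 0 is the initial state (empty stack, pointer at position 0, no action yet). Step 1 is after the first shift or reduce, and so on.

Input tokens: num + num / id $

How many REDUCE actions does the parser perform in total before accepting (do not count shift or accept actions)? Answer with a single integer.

Answer: 8

Derivation:
Step 1: shift num. Stack=[num] ptr=1 lookahead=+ remaining=[+ num / id $]
Step 2: reduce F->num. Stack=[F] ptr=1 lookahead=+ remaining=[+ num / id $]
Step 3: reduce T->F. Stack=[T] ptr=1 lookahead=+ remaining=[+ num / id $]
Step 4: reduce E->T. Stack=[E] ptr=1 lookahead=+ remaining=[+ num / id $]
Step 5: shift +. Stack=[E +] ptr=2 lookahead=num remaining=[num / id $]
Step 6: shift num. Stack=[E + num] ptr=3 lookahead=/ remaining=[/ id $]
Step 7: reduce F->num. Stack=[E + F] ptr=3 lookahead=/ remaining=[/ id $]
Step 8: reduce T->F. Stack=[E + T] ptr=3 lookahead=/ remaining=[/ id $]
Step 9: shift /. Stack=[E + T /] ptr=4 lookahead=id remaining=[id $]
Step 10: shift id. Stack=[E + T / id] ptr=5 lookahead=$ remaining=[$]
Step 11: reduce F->id. Stack=[E + T / F] ptr=5 lookahead=$ remaining=[$]
Step 12: reduce T->T / F. Stack=[E + T] ptr=5 lookahead=$ remaining=[$]
Step 13: reduce E->E + T. Stack=[E] ptr=5 lookahead=$ remaining=[$]
Step 14: accept. Stack=[E] ptr=5 lookahead=$ remaining=[$]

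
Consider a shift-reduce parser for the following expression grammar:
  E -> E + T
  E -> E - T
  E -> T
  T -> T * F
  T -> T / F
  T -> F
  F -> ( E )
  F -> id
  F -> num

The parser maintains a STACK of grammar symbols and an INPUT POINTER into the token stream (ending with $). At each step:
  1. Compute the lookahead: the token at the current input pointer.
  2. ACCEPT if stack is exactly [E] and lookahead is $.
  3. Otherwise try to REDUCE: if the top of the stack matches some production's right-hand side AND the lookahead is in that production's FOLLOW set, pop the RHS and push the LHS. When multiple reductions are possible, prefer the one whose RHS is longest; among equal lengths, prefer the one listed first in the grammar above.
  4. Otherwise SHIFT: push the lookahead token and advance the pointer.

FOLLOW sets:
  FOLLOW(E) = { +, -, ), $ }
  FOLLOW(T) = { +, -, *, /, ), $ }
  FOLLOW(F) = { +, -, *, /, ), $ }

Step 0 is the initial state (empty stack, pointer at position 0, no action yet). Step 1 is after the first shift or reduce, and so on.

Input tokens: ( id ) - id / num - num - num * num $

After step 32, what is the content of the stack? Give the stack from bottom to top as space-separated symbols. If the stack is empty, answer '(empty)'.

Step 1: shift (. Stack=[(] ptr=1 lookahead=id remaining=[id ) - id / num - num - num * num $]
Step 2: shift id. Stack=[( id] ptr=2 lookahead=) remaining=[) - id / num - num - num * num $]
Step 3: reduce F->id. Stack=[( F] ptr=2 lookahead=) remaining=[) - id / num - num - num * num $]
Step 4: reduce T->F. Stack=[( T] ptr=2 lookahead=) remaining=[) - id / num - num - num * num $]
Step 5: reduce E->T. Stack=[( E] ptr=2 lookahead=) remaining=[) - id / num - num - num * num $]
Step 6: shift ). Stack=[( E )] ptr=3 lookahead=- remaining=[- id / num - num - num * num $]
Step 7: reduce F->( E ). Stack=[F] ptr=3 lookahead=- remaining=[- id / num - num - num * num $]
Step 8: reduce T->F. Stack=[T] ptr=3 lookahead=- remaining=[- id / num - num - num * num $]
Step 9: reduce E->T. Stack=[E] ptr=3 lookahead=- remaining=[- id / num - num - num * num $]
Step 10: shift -. Stack=[E -] ptr=4 lookahead=id remaining=[id / num - num - num * num $]
Step 11: shift id. Stack=[E - id] ptr=5 lookahead=/ remaining=[/ num - num - num * num $]
Step 12: reduce F->id. Stack=[E - F] ptr=5 lookahead=/ remaining=[/ num - num - num * num $]
Step 13: reduce T->F. Stack=[E - T] ptr=5 lookahead=/ remaining=[/ num - num - num * num $]
Step 14: shift /. Stack=[E - T /] ptr=6 lookahead=num remaining=[num - num - num * num $]
Step 15: shift num. Stack=[E - T / num] ptr=7 lookahead=- remaining=[- num - num * num $]
Step 16: reduce F->num. Stack=[E - T / F] ptr=7 lookahead=- remaining=[- num - num * num $]
Step 17: reduce T->T / F. Stack=[E - T] ptr=7 lookahead=- remaining=[- num - num * num $]
Step 18: reduce E->E - T. Stack=[E] ptr=7 lookahead=- remaining=[- num - num * num $]
Step 19: shift -. Stack=[E -] ptr=8 lookahead=num remaining=[num - num * num $]
Step 20: shift num. Stack=[E - num] ptr=9 lookahead=- remaining=[- num * num $]
Step 21: reduce F->num. Stack=[E - F] ptr=9 lookahead=- remaining=[- num * num $]
Step 22: reduce T->F. Stack=[E - T] ptr=9 lookahead=- remaining=[- num * num $]
Step 23: reduce E->E - T. Stack=[E] ptr=9 lookahead=- remaining=[- num * num $]
Step 24: shift -. Stack=[E -] ptr=10 lookahead=num remaining=[num * num $]
Step 25: shift num. Stack=[E - num] ptr=11 lookahead=* remaining=[* num $]
Step 26: reduce F->num. Stack=[E - F] ptr=11 lookahead=* remaining=[* num $]
Step 27: reduce T->F. Stack=[E - T] ptr=11 lookahead=* remaining=[* num $]
Step 28: shift *. Stack=[E - T *] ptr=12 lookahead=num remaining=[num $]
Step 29: shift num. Stack=[E - T * num] ptr=13 lookahead=$ remaining=[$]
Step 30: reduce F->num. Stack=[E - T * F] ptr=13 lookahead=$ remaining=[$]
Step 31: reduce T->T * F. Stack=[E - T] ptr=13 lookahead=$ remaining=[$]
Step 32: reduce E->E - T. Stack=[E] ptr=13 lookahead=$ remaining=[$]

Answer: E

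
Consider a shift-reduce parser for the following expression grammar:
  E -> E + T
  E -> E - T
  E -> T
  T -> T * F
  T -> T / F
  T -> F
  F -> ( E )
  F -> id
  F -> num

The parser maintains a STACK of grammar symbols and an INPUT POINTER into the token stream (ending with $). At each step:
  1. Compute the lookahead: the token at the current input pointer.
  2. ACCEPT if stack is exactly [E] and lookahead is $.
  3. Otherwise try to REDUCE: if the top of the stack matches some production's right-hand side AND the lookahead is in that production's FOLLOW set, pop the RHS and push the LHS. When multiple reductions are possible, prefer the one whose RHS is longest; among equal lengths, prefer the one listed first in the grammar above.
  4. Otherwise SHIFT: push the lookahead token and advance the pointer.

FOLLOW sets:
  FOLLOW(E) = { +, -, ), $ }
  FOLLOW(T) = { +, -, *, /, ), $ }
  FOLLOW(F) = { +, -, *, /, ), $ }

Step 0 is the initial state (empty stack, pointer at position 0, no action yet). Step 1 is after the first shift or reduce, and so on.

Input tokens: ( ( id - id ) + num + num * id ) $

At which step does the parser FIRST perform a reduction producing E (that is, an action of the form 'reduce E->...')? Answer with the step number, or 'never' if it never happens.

Step 1: shift (. Stack=[(] ptr=1 lookahead=( remaining=[( id - id ) + num + num * id ) $]
Step 2: shift (. Stack=[( (] ptr=2 lookahead=id remaining=[id - id ) + num + num * id ) $]
Step 3: shift id. Stack=[( ( id] ptr=3 lookahead=- remaining=[- id ) + num + num * id ) $]
Step 4: reduce F->id. Stack=[( ( F] ptr=3 lookahead=- remaining=[- id ) + num + num * id ) $]
Step 5: reduce T->F. Stack=[( ( T] ptr=3 lookahead=- remaining=[- id ) + num + num * id ) $]
Step 6: reduce E->T. Stack=[( ( E] ptr=3 lookahead=- remaining=[- id ) + num + num * id ) $]

Answer: 6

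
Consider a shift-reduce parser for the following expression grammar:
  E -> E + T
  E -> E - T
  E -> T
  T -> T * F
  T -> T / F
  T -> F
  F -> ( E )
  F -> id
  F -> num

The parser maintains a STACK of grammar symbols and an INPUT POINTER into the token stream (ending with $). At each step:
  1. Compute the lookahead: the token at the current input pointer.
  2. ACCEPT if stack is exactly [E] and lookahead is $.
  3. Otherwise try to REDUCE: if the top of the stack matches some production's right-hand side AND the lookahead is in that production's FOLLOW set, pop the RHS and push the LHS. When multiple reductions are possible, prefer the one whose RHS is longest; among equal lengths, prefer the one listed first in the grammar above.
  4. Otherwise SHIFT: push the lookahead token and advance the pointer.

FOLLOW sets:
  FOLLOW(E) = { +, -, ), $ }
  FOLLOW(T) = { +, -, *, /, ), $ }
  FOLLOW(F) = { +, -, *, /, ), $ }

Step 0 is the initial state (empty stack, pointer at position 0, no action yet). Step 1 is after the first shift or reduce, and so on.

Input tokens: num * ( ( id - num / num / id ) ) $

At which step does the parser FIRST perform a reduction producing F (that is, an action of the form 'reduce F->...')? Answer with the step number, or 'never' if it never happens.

Answer: 2

Derivation:
Step 1: shift num. Stack=[num] ptr=1 lookahead=* remaining=[* ( ( id - num / num / id ) ) $]
Step 2: reduce F->num. Stack=[F] ptr=1 lookahead=* remaining=[* ( ( id - num / num / id ) ) $]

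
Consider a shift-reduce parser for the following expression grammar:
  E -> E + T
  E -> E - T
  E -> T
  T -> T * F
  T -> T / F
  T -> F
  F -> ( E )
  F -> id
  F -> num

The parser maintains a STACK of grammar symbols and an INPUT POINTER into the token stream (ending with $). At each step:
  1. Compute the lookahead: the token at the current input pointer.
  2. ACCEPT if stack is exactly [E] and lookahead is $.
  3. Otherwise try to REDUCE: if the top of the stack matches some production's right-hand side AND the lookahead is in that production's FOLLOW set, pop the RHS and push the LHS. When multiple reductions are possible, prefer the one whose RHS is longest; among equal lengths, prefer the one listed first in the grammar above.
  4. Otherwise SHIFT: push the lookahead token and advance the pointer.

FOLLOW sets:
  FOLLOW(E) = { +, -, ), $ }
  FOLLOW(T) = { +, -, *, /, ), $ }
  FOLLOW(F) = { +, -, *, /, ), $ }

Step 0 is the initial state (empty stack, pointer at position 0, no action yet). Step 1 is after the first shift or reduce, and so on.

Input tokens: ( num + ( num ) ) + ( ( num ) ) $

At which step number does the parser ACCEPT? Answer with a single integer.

Answer: 35

Derivation:
Step 1: shift (. Stack=[(] ptr=1 lookahead=num remaining=[num + ( num ) ) + ( ( num ) ) $]
Step 2: shift num. Stack=[( num] ptr=2 lookahead=+ remaining=[+ ( num ) ) + ( ( num ) ) $]
Step 3: reduce F->num. Stack=[( F] ptr=2 lookahead=+ remaining=[+ ( num ) ) + ( ( num ) ) $]
Step 4: reduce T->F. Stack=[( T] ptr=2 lookahead=+ remaining=[+ ( num ) ) + ( ( num ) ) $]
Step 5: reduce E->T. Stack=[( E] ptr=2 lookahead=+ remaining=[+ ( num ) ) + ( ( num ) ) $]
Step 6: shift +. Stack=[( E +] ptr=3 lookahead=( remaining=[( num ) ) + ( ( num ) ) $]
Step 7: shift (. Stack=[( E + (] ptr=4 lookahead=num remaining=[num ) ) + ( ( num ) ) $]
Step 8: shift num. Stack=[( E + ( num] ptr=5 lookahead=) remaining=[) ) + ( ( num ) ) $]
Step 9: reduce F->num. Stack=[( E + ( F] ptr=5 lookahead=) remaining=[) ) + ( ( num ) ) $]
Step 10: reduce T->F. Stack=[( E + ( T] ptr=5 lookahead=) remaining=[) ) + ( ( num ) ) $]
Step 11: reduce E->T. Stack=[( E + ( E] ptr=5 lookahead=) remaining=[) ) + ( ( num ) ) $]
Step 12: shift ). Stack=[( E + ( E )] ptr=6 lookahead=) remaining=[) + ( ( num ) ) $]
Step 13: reduce F->( E ). Stack=[( E + F] ptr=6 lookahead=) remaining=[) + ( ( num ) ) $]
Step 14: reduce T->F. Stack=[( E + T] ptr=6 lookahead=) remaining=[) + ( ( num ) ) $]
Step 15: reduce E->E + T. Stack=[( E] ptr=6 lookahead=) remaining=[) + ( ( num ) ) $]
Step 16: shift ). Stack=[( E )] ptr=7 lookahead=+ remaining=[+ ( ( num ) ) $]
Step 17: reduce F->( E ). Stack=[F] ptr=7 lookahead=+ remaining=[+ ( ( num ) ) $]
Step 18: reduce T->F. Stack=[T] ptr=7 lookahead=+ remaining=[+ ( ( num ) ) $]
Step 19: reduce E->T. Stack=[E] ptr=7 lookahead=+ remaining=[+ ( ( num ) ) $]
Step 20: shift +. Stack=[E +] ptr=8 lookahead=( remaining=[( ( num ) ) $]
Step 21: shift (. Stack=[E + (] ptr=9 lookahead=( remaining=[( num ) ) $]
Step 22: shift (. Stack=[E + ( (] ptr=10 lookahead=num remaining=[num ) ) $]
Step 23: shift num. Stack=[E + ( ( num] ptr=11 lookahead=) remaining=[) ) $]
Step 24: reduce F->num. Stack=[E + ( ( F] ptr=11 lookahead=) remaining=[) ) $]
Step 25: reduce T->F. Stack=[E + ( ( T] ptr=11 lookahead=) remaining=[) ) $]
Step 26: reduce E->T. Stack=[E + ( ( E] ptr=11 lookahead=) remaining=[) ) $]
Step 27: shift ). Stack=[E + ( ( E )] ptr=12 lookahead=) remaining=[) $]
Step 28: reduce F->( E ). Stack=[E + ( F] ptr=12 lookahead=) remaining=[) $]
Step 29: reduce T->F. Stack=[E + ( T] ptr=12 lookahead=) remaining=[) $]
Step 30: reduce E->T. Stack=[E + ( E] ptr=12 lookahead=) remaining=[) $]
Step 31: shift ). Stack=[E + ( E )] ptr=13 lookahead=$ remaining=[$]
Step 32: reduce F->( E ). Stack=[E + F] ptr=13 lookahead=$ remaining=[$]
Step 33: reduce T->F. Stack=[E + T] ptr=13 lookahead=$ remaining=[$]
Step 34: reduce E->E + T. Stack=[E] ptr=13 lookahead=$ remaining=[$]
Step 35: accept. Stack=[E] ptr=13 lookahead=$ remaining=[$]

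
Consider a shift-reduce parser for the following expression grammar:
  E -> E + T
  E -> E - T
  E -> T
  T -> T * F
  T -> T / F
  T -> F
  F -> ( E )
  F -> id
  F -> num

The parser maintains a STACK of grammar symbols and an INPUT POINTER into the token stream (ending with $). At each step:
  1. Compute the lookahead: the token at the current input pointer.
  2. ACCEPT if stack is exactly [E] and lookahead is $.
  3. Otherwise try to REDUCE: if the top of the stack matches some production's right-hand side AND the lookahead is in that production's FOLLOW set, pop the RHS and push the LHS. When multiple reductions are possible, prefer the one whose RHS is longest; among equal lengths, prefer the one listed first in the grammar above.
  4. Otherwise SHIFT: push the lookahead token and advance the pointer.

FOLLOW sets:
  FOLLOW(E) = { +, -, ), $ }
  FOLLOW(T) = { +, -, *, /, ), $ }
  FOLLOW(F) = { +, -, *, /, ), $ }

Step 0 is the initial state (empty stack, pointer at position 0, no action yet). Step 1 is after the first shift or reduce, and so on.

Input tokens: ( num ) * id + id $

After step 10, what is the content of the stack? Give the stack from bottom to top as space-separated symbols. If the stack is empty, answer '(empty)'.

Answer: T * id

Derivation:
Step 1: shift (. Stack=[(] ptr=1 lookahead=num remaining=[num ) * id + id $]
Step 2: shift num. Stack=[( num] ptr=2 lookahead=) remaining=[) * id + id $]
Step 3: reduce F->num. Stack=[( F] ptr=2 lookahead=) remaining=[) * id + id $]
Step 4: reduce T->F. Stack=[( T] ptr=2 lookahead=) remaining=[) * id + id $]
Step 5: reduce E->T. Stack=[( E] ptr=2 lookahead=) remaining=[) * id + id $]
Step 6: shift ). Stack=[( E )] ptr=3 lookahead=* remaining=[* id + id $]
Step 7: reduce F->( E ). Stack=[F] ptr=3 lookahead=* remaining=[* id + id $]
Step 8: reduce T->F. Stack=[T] ptr=3 lookahead=* remaining=[* id + id $]
Step 9: shift *. Stack=[T *] ptr=4 lookahead=id remaining=[id + id $]
Step 10: shift id. Stack=[T * id] ptr=5 lookahead=+ remaining=[+ id $]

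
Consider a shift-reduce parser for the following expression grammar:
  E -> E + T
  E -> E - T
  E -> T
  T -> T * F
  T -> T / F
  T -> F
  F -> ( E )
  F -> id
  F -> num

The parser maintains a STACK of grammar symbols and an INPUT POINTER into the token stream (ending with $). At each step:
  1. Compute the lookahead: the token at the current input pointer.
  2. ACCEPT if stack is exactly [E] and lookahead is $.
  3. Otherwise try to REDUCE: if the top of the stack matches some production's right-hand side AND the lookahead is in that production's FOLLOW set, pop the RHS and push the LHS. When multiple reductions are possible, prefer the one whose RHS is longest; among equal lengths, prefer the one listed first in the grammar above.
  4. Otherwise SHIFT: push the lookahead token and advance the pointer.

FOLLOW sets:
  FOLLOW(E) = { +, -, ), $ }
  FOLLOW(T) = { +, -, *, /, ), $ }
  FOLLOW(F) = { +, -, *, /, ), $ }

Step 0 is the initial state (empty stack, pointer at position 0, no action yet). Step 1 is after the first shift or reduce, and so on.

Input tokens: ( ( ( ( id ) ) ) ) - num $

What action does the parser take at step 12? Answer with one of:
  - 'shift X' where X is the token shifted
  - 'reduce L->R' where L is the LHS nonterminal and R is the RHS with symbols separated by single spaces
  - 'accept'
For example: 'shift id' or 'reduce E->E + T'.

Step 1: shift (. Stack=[(] ptr=1 lookahead=( remaining=[( ( ( id ) ) ) ) - num $]
Step 2: shift (. Stack=[( (] ptr=2 lookahead=( remaining=[( ( id ) ) ) ) - num $]
Step 3: shift (. Stack=[( ( (] ptr=3 lookahead=( remaining=[( id ) ) ) ) - num $]
Step 4: shift (. Stack=[( ( ( (] ptr=4 lookahead=id remaining=[id ) ) ) ) - num $]
Step 5: shift id. Stack=[( ( ( ( id] ptr=5 lookahead=) remaining=[) ) ) ) - num $]
Step 6: reduce F->id. Stack=[( ( ( ( F] ptr=5 lookahead=) remaining=[) ) ) ) - num $]
Step 7: reduce T->F. Stack=[( ( ( ( T] ptr=5 lookahead=) remaining=[) ) ) ) - num $]
Step 8: reduce E->T. Stack=[( ( ( ( E] ptr=5 lookahead=) remaining=[) ) ) ) - num $]
Step 9: shift ). Stack=[( ( ( ( E )] ptr=6 lookahead=) remaining=[) ) ) - num $]
Step 10: reduce F->( E ). Stack=[( ( ( F] ptr=6 lookahead=) remaining=[) ) ) - num $]
Step 11: reduce T->F. Stack=[( ( ( T] ptr=6 lookahead=) remaining=[) ) ) - num $]
Step 12: reduce E->T. Stack=[( ( ( E] ptr=6 lookahead=) remaining=[) ) ) - num $]

Answer: reduce E->T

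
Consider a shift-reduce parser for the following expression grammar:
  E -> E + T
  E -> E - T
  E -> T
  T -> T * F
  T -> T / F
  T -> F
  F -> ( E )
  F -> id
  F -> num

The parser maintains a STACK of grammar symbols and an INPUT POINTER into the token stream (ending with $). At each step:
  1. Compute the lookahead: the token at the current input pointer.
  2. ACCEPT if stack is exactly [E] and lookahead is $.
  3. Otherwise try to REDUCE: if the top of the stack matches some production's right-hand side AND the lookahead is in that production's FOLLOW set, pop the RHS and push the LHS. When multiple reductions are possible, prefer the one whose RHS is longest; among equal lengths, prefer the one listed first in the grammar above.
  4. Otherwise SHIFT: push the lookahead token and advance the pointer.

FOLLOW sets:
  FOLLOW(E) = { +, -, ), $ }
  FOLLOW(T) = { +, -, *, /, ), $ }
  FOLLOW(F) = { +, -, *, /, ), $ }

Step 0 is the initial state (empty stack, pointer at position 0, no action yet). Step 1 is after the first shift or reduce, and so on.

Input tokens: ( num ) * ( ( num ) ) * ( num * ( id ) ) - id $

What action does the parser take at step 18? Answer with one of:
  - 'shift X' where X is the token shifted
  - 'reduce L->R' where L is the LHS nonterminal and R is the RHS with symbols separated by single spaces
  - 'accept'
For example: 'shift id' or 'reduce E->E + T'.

Answer: reduce T->F

Derivation:
Step 1: shift (. Stack=[(] ptr=1 lookahead=num remaining=[num ) * ( ( num ) ) * ( num * ( id ) ) - id $]
Step 2: shift num. Stack=[( num] ptr=2 lookahead=) remaining=[) * ( ( num ) ) * ( num * ( id ) ) - id $]
Step 3: reduce F->num. Stack=[( F] ptr=2 lookahead=) remaining=[) * ( ( num ) ) * ( num * ( id ) ) - id $]
Step 4: reduce T->F. Stack=[( T] ptr=2 lookahead=) remaining=[) * ( ( num ) ) * ( num * ( id ) ) - id $]
Step 5: reduce E->T. Stack=[( E] ptr=2 lookahead=) remaining=[) * ( ( num ) ) * ( num * ( id ) ) - id $]
Step 6: shift ). Stack=[( E )] ptr=3 lookahead=* remaining=[* ( ( num ) ) * ( num * ( id ) ) - id $]
Step 7: reduce F->( E ). Stack=[F] ptr=3 lookahead=* remaining=[* ( ( num ) ) * ( num * ( id ) ) - id $]
Step 8: reduce T->F. Stack=[T] ptr=3 lookahead=* remaining=[* ( ( num ) ) * ( num * ( id ) ) - id $]
Step 9: shift *. Stack=[T *] ptr=4 lookahead=( remaining=[( ( num ) ) * ( num * ( id ) ) - id $]
Step 10: shift (. Stack=[T * (] ptr=5 lookahead=( remaining=[( num ) ) * ( num * ( id ) ) - id $]
Step 11: shift (. Stack=[T * ( (] ptr=6 lookahead=num remaining=[num ) ) * ( num * ( id ) ) - id $]
Step 12: shift num. Stack=[T * ( ( num] ptr=7 lookahead=) remaining=[) ) * ( num * ( id ) ) - id $]
Step 13: reduce F->num. Stack=[T * ( ( F] ptr=7 lookahead=) remaining=[) ) * ( num * ( id ) ) - id $]
Step 14: reduce T->F. Stack=[T * ( ( T] ptr=7 lookahead=) remaining=[) ) * ( num * ( id ) ) - id $]
Step 15: reduce E->T. Stack=[T * ( ( E] ptr=7 lookahead=) remaining=[) ) * ( num * ( id ) ) - id $]
Step 16: shift ). Stack=[T * ( ( E )] ptr=8 lookahead=) remaining=[) * ( num * ( id ) ) - id $]
Step 17: reduce F->( E ). Stack=[T * ( F] ptr=8 lookahead=) remaining=[) * ( num * ( id ) ) - id $]
Step 18: reduce T->F. Stack=[T * ( T] ptr=8 lookahead=) remaining=[) * ( num * ( id ) ) - id $]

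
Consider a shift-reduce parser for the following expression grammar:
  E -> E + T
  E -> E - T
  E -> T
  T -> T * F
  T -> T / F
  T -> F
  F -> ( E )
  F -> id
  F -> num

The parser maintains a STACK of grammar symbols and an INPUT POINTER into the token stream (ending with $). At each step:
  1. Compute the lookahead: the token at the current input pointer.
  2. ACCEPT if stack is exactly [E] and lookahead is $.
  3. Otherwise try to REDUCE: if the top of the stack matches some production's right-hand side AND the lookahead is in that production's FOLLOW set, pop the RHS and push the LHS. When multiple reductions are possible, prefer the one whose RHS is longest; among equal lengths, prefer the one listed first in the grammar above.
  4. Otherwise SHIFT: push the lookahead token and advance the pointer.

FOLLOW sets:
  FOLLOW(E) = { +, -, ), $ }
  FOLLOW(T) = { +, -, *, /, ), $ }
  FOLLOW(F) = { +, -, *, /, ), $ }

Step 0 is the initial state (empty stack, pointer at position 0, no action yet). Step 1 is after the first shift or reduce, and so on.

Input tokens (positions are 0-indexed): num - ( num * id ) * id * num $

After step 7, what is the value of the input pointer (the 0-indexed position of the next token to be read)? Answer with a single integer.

Step 1: shift num. Stack=[num] ptr=1 lookahead=- remaining=[- ( num * id ) * id * num $]
Step 2: reduce F->num. Stack=[F] ptr=1 lookahead=- remaining=[- ( num * id ) * id * num $]
Step 3: reduce T->F. Stack=[T] ptr=1 lookahead=- remaining=[- ( num * id ) * id * num $]
Step 4: reduce E->T. Stack=[E] ptr=1 lookahead=- remaining=[- ( num * id ) * id * num $]
Step 5: shift -. Stack=[E -] ptr=2 lookahead=( remaining=[( num * id ) * id * num $]
Step 6: shift (. Stack=[E - (] ptr=3 lookahead=num remaining=[num * id ) * id * num $]
Step 7: shift num. Stack=[E - ( num] ptr=4 lookahead=* remaining=[* id ) * id * num $]

Answer: 4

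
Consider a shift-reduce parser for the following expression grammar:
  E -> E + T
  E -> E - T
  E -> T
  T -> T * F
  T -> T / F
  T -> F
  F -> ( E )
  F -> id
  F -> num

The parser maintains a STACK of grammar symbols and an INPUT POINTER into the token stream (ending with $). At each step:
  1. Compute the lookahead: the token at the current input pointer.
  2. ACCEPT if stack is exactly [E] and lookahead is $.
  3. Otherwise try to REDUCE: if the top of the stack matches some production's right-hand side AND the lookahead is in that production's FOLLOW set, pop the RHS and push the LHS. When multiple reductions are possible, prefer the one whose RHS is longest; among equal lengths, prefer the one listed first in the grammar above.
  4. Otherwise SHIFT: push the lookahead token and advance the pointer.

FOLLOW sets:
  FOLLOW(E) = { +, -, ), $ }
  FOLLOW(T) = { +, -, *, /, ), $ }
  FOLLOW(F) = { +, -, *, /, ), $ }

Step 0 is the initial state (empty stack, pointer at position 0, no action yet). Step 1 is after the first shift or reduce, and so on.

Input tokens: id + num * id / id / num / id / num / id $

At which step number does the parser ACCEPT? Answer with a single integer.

Step 1: shift id. Stack=[id] ptr=1 lookahead=+ remaining=[+ num * id / id / num / id / num / id $]
Step 2: reduce F->id. Stack=[F] ptr=1 lookahead=+ remaining=[+ num * id / id / num / id / num / id $]
Step 3: reduce T->F. Stack=[T] ptr=1 lookahead=+ remaining=[+ num * id / id / num / id / num / id $]
Step 4: reduce E->T. Stack=[E] ptr=1 lookahead=+ remaining=[+ num * id / id / num / id / num / id $]
Step 5: shift +. Stack=[E +] ptr=2 lookahead=num remaining=[num * id / id / num / id / num / id $]
Step 6: shift num. Stack=[E + num] ptr=3 lookahead=* remaining=[* id / id / num / id / num / id $]
Step 7: reduce F->num. Stack=[E + F] ptr=3 lookahead=* remaining=[* id / id / num / id / num / id $]
Step 8: reduce T->F. Stack=[E + T] ptr=3 lookahead=* remaining=[* id / id / num / id / num / id $]
Step 9: shift *. Stack=[E + T *] ptr=4 lookahead=id remaining=[id / id / num / id / num / id $]
Step 10: shift id. Stack=[E + T * id] ptr=5 lookahead=/ remaining=[/ id / num / id / num / id $]
Step 11: reduce F->id. Stack=[E + T * F] ptr=5 lookahead=/ remaining=[/ id / num / id / num / id $]
Step 12: reduce T->T * F. Stack=[E + T] ptr=5 lookahead=/ remaining=[/ id / num / id / num / id $]
Step 13: shift /. Stack=[E + T /] ptr=6 lookahead=id remaining=[id / num / id / num / id $]
Step 14: shift id. Stack=[E + T / id] ptr=7 lookahead=/ remaining=[/ num / id / num / id $]
Step 15: reduce F->id. Stack=[E + T / F] ptr=7 lookahead=/ remaining=[/ num / id / num / id $]
Step 16: reduce T->T / F. Stack=[E + T] ptr=7 lookahead=/ remaining=[/ num / id / num / id $]
Step 17: shift /. Stack=[E + T /] ptr=8 lookahead=num remaining=[num / id / num / id $]
Step 18: shift num. Stack=[E + T / num] ptr=9 lookahead=/ remaining=[/ id / num / id $]
Step 19: reduce F->num. Stack=[E + T / F] ptr=9 lookahead=/ remaining=[/ id / num / id $]
Step 20: reduce T->T / F. Stack=[E + T] ptr=9 lookahead=/ remaining=[/ id / num / id $]
Step 21: shift /. Stack=[E + T /] ptr=10 lookahead=id remaining=[id / num / id $]
Step 22: shift id. Stack=[E + T / id] ptr=11 lookahead=/ remaining=[/ num / id $]
Step 23: reduce F->id. Stack=[E + T / F] ptr=11 lookahead=/ remaining=[/ num / id $]
Step 24: reduce T->T / F. Stack=[E + T] ptr=11 lookahead=/ remaining=[/ num / id $]
Step 25: shift /. Stack=[E + T /] ptr=12 lookahead=num remaining=[num / id $]
Step 26: shift num. Stack=[E + T / num] ptr=13 lookahead=/ remaining=[/ id $]
Step 27: reduce F->num. Stack=[E + T / F] ptr=13 lookahead=/ remaining=[/ id $]
Step 28: reduce T->T / F. Stack=[E + T] ptr=13 lookahead=/ remaining=[/ id $]
Step 29: shift /. Stack=[E + T /] ptr=14 lookahead=id remaining=[id $]
Step 30: shift id. Stack=[E + T / id] ptr=15 lookahead=$ remaining=[$]
Step 31: reduce F->id. Stack=[E + T / F] ptr=15 lookahead=$ remaining=[$]
Step 32: reduce T->T / F. Stack=[E + T] ptr=15 lookahead=$ remaining=[$]
Step 33: reduce E->E + T. Stack=[E] ptr=15 lookahead=$ remaining=[$]
Step 34: accept. Stack=[E] ptr=15 lookahead=$ remaining=[$]

Answer: 34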